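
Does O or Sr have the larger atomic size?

O is in period 2, group 16; Sr is in period 5, group 2.
Moving right in a period, electrons are added to the same shell under a stronger nuclear pull, so atoms get smaller; moving down, a new shell is opened and atoms get larger.
Neither a single period nor a single group — weigh both effects.
Sr > O: both effects reinforce here, so Sr is clearly the larger of the two.
For reference (pm): O 63, Sr 185.
So Sr has the larger atomic size (Sr > O).

Sr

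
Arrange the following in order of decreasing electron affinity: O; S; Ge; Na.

S, O, Ge, Na

O is in period 2, group 16; Na is in period 3, group 1; S is in period 3, group 16; Ge is in period 4, group 14.
Electron affinity generally becomes more exothermic across a period toward the halogens and less exothermic down a group.
Here both period and group differ, so the two effects have to be weighed against each other.
Ge > Na: the two effects oppose for this pair; the across-period effect wins (119 vs 53 kJ/mol).
O > Ge: relative to Ge, both the across-period and down-group shifts push O's electron affinity up.
S > O: this pair runs against the simple trend — see the exception note.
Note the exception: S has a higher electron affinity than O, contrary to the simple trend — the compact 2p subshell of O repels the added electron more than S's larger 3p does.
For reference (kJ/mol): O 141, Na 53, S 200, Ge 119.
So from highest to lowest: S > O > Ge > Na.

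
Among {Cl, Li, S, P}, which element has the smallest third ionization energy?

Consider each +2 ion: Cl²⁺ still has 5 valence electrons; Li²⁺ is already 1 electron into the core; S²⁺ still has 4 valence electrons; P²⁺ still has 3 valence electrons.
Breaking into a closed-shell core is much more expensive than removing a leftover valence electron — Li has the largest IE_3 here.
Valence configurations: Cl²⁺ [Ne]3s²3p³, S²⁺ [Ne]3s²3p², P²⁺ [Ne]3s²3p¹.
Approximate IE_3 values (kJ/mol): Cl 3822, Li 11815, S 3357, P 2914.
So the third ionization energies run P < S < Cl < Li.

P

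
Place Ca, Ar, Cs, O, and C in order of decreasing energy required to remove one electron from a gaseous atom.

Ar, O, C, Ca, Cs

Across a period the outer electron is held more tightly (higher IE₁); down a group it sits in a higher shell, more shielded, and comes off more easily.
Neither a single period nor a single group — weigh both effects.
Ca > Cs: relative to Cs, both the across-period and down-group shifts push Ca's first ionization energy up.
C > Ca: both effects reinforce here, so C is clearly the higher of the two.
O > C: O lies to the right of C in period 2, so the across-period effect alone puts O higher.
Ar > O: the two effects oppose for this pair; the across-period effect wins (1521 vs 1314 kJ/mol).
Approximate values (kJ/mol): C 1086, O 1314, Ar 1521, Ca 590, Cs 376.
So from highest to lowest: Ar > O > C > Ca > Cs.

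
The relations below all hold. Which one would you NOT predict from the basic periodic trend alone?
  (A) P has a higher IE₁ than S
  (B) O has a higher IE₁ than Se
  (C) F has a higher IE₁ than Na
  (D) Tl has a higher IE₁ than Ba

The general trend: IE₁ increases across a period and decreases down a group.
(A) P (period 3, group 15) vs S (period 3, group 16): the stated order contradicts the simple trend.
(B) O (period 2, group 16) vs Se (period 4, group 16): the stated order agrees with the simple trend.
(C) F (period 2, group 17) vs Na (period 3, group 1): the stated order agrees with the simple trend.
(D) Tl (period 6, group 13) vs Ba (period 6, group 2): the stated order agrees with the simple trend.
The exception is (A): S (3p⁴) ionizes more easily than half-filled P (3p³) because the paired 3p electron in S is pushed out by e⁻–e⁻ repulsion.

(A)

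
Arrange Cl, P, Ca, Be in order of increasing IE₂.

Ca < Be < P < Cl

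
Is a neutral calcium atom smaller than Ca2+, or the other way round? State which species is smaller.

Ca2+

Forming Ca2+ removes 2 electrons from Ca. Fewer electrons for the same nuclear charge means less shielding and a higher Z_eff on the remaining electrons, and for main-group metals the entire outer shell is lost.
A cation is smaller than its parent atom: Ca2+ < Ca.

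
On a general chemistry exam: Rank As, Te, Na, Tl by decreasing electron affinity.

Na is in period 3, group 1; As is in period 4, group 15; Te is in period 5, group 16; Tl is in period 6, group 13.
EA tends to increase across a period and decrease down a group, though the pattern is less regular than for IE or radius.
Here both period and group differ, so the two effects have to be weighed against each other.
Na > Tl: the two effects oppose for this pair; the down-group effect wins (53 vs 19 kJ/mol).
As > Na: the two effects oppose for this pair; the across-period effect wins (78 vs 53 kJ/mol).
Te > As: the two effects oppose for this pair; the across-period effect wins (190 vs 78 kJ/mol).
Approximate values (kJ/mol): Na 53, As 78, Te 190, Tl 19.
So from highest to lowest: Te > As > Na > Tl.

Te > As > Na > Tl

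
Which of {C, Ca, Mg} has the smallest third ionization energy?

C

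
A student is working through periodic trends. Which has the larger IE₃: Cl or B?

Cl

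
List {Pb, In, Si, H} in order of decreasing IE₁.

IE₁ increases left→right with effective nuclear charge and decreases top→bottom as the valence shell moves farther out.
These span different periods and groups, so the two trends combine.
Pb > In: the two effects oppose for this pair; the across-period effect wins (716 vs 558 kJ/mol).
Si > Pb: Si sits above Pb in group 14, so the down-group effect alone puts Si higher.
H > Si: period and group pull opposite ways; the down-group shift dominates (1312 vs 786 kJ/mol).
Tabulated first ionization energy (kJ/mol): H 1312, Si 786, In 558, Pb 716.
So from highest to lowest: H > Si > Pb > In.

H > Si > Pb > In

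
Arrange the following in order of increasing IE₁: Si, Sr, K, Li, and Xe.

Li is in period 2, group 1; Si is in period 3, group 14; K is in period 4, group 1; Sr is in period 5, group 2; Xe is in period 5, group 18.
First ionization energy rises across a period (greater Z_eff holds electrons more tightly) and falls down a group (valence electrons are farther from the nucleus).
Here both period and group differ, so the two effects have to be weighed against each other.
Li > K: they share group 1; the group trend gives Li the larger value.
Sr > Li: period and group pull opposite ways; the across-period shift dominates (550 vs 520 kJ/mol).
Si > Sr: relative to Sr, both the across-period and down-group shifts push Si's first ionization energy up.
Xe > Si: the two effects oppose for this pair; the across-period effect wins (1170 vs 786 kJ/mol).
For reference (kJ/mol): Li 520, Si 786, K 419, Sr 550, Xe 1170.
So from lowest to highest: K < Li < Sr < Si < Xe.

K, Li, Sr, Si, Xe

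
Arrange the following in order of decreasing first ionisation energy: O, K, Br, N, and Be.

Be is in period 2, group 2; N is in period 2, group 15; O is in period 2, group 16; K is in period 4, group 1; Br is in period 4, group 17.
IE₁ increases left→right with effective nuclear charge and decreases top→bottom as the valence shell moves farther out.
Here both period and group differ, so the two effects have to be weighed against each other.
Be > K: relative to K, both the across-period and down-group shifts push Be's first ionization energy up.
Br > Be: period and group pull opposite ways; the across-period shift dominates (1140 vs 900 kJ/mol).
O > Br: period and group pull opposite ways; the down-group shift dominates (1314 vs 1140 kJ/mol).
N > O: this pair runs against the simple trend — see the exception note.
Note the exception: N has a higher first ionization energy than O, contrary to the simple trend — pairing an electron in O's 2p⁴ costs repulsion energy, so O ionizes more easily than half-filled N (2p³).
Tabulated first ionization energy (kJ/mol): Be 900, N 1402, O 1314, K 419, Br 1140.
So from highest to lowest: N > O > Br > Be > K.

N > O > Br > Be > K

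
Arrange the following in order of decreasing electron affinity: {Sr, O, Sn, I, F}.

Atoms with high Z_eff and room in the valence shell (especially the halogens) have the most exothermic electron affinities.
Here both period and group differ, so the two effects have to be weighed against each other.
Sn > Sr: both are in period 5; the period trend gives Sn the larger value.
O > Sn: relative to Sn, both the across-period and down-group shifts push O's electron affinity up.
I > O: period and group pull opposite ways; the across-period shift dominates (295 vs 141 kJ/mol).
F > I: they share group 17; the group trend gives F the larger value.
Tabulated electron affinity (kJ/mol): O 141, F 328, Sr 5, Sn 107, I 295.
So from highest to lowest: F > I > O > Sn > Sr.

F > I > O > Sn > Sr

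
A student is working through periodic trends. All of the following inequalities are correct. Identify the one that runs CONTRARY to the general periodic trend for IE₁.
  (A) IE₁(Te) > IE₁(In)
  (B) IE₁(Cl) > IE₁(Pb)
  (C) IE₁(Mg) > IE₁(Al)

The general trend: IE₁ increases across a period and decreases down a group.
(A) Te (period 5, group 16) vs In (period 5, group 13): the stated order agrees with the simple trend.
(B) Cl (period 3, group 17) vs Pb (period 6, group 14): the stated order agrees with the simple trend.
(C) Mg (period 3, group 2) vs Al (period 3, group 13): the stated order contradicts the simple trend.
The exception is (C): Al's single 3p electron is easier to remove than one from Mg's filled 3s².

(C)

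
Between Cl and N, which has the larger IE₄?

Consider each +3 ion: Cl³⁺ still has 4 valence electrons; N³⁺ still has 2 valence electrons.
All are still removing valence electrons, so compare the +3 ions as you would atoms: IE_4 generally rises across a period (higher Z_eff) and falls down a group (larger shell), subject to the usual subshell exceptions.
Valence configurations: Cl³⁺ [Ne]3s²3p², N³⁺ [He]2s².
Approximate IE_4 values (kJ/mol): Cl 5159, N 7475.
So the fourth ionization energies run Cl < N.

N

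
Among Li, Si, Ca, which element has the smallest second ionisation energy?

Ca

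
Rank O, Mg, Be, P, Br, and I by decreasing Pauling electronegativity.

Be is in period 2, group 2; O is in period 2, group 16; Mg is in period 3, group 2; P is in period 3, group 15; Br is in period 4, group 17; I is in period 5, group 17.
Atoms toward the upper right of the periodic table pull bonding electrons most strongly.
Here both period and group differ, so the two effects have to be weighed against each other.
Be > Mg: Be sits above Mg in group 2, so the down-group effect alone puts Be higher.
P > Be: the two effects oppose for this pair; the across-period effect wins (2.19 vs 1.57).
I > P: period and group pull opposite ways; the across-period shift dominates (2.66 vs 2.19).
Br > I: they share group 17; the group trend gives Br the larger value.
O > Br: the two effects oppose for this pair; the down-group effect wins (3.44 vs 2.96).
For reference (Pauling): Be 1.57, O 3.44, Mg 1.31, P 2.19, Br 2.96, I 2.66.
So from highest to lowest: O > Br > I > P > Be > Mg.

O > Br > I > P > Be > Mg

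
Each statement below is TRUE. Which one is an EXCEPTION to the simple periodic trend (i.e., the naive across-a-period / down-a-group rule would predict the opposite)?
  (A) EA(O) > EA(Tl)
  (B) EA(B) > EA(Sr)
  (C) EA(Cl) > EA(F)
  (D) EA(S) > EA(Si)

(C)

The general trend: electron affinity increases across a period and decreases down a group.
(A) O (period 2, group 16) vs Tl (period 6, group 13): the stated order agrees with the simple trend.
(B) B (period 2, group 13) vs Sr (period 5, group 2): the stated order agrees with the simple trend.
(C) Cl (period 3, group 17) vs F (period 2, group 17): the stated order contradicts the simple trend.
(D) S (period 3, group 16) vs Si (period 3, group 14): the stated order agrees with the simple trend.
The exception is (C): F's small 2p subshell makes the incoming electron feel strong e⁻–e⁻ repulsion, so Cl actually releases more energy on gaining an electron.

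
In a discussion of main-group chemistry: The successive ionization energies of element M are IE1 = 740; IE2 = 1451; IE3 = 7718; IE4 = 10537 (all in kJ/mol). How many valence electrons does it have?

Look for the largest jump between consecutive ionization energies: IE3/IE2 ≈ 5.3, far larger than any earlier ratio.
That jump marks the point where a core electron is being removed. So the atom has 2 valence electrons.

2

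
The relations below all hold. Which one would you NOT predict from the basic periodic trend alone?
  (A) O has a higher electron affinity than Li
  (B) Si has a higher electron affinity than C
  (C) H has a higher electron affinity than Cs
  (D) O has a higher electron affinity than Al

The general trend: electron affinity increases across a period and decreases down a group.
(A) O (period 2, group 16) vs Li (period 2, group 1): the stated order agrees with the simple trend.
(B) Si (period 3, group 14) vs C (period 2, group 14): the stated order contradicts the simple trend.
(C) H (period 1, group 1) vs Cs (period 6, group 1): the stated order agrees with the simple trend.
(D) O (period 2, group 16) vs Al (period 3, group 13): the stated order agrees with the simple trend.
The exception is (B): Si's larger, more diffuse 3p orbitals accept an added electron slightly more readily than C's compact 2p.

(B)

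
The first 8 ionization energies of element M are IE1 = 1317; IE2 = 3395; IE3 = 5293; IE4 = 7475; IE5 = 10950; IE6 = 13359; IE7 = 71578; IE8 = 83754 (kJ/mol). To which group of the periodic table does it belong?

Look for the largest jump between consecutive ionization energies: IE7/IE6 ≈ 5.4, far larger than any earlier ratio.
That jump marks the point where a core electron is being removed. So the atom has 6 valence electrons.
A main-group element with 6 valence electrons is in group 16.

Group 16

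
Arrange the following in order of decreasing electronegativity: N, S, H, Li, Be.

N > S > H > Be > Li

H is in period 1, group 1; Li is in period 2, group 1; Be is in period 2, group 2; N is in period 2, group 15; S is in period 3, group 16.
Smaller atoms with higher effective nuclear charge are more electronegative.
Neither a single period nor a single group — weigh both effects.
Be > Li: Be lies to the right of Li in period 2, so the across-period effect alone puts Be higher.
H > Be: the two effects oppose for this pair; the down-group effect wins (2.20 vs 1.57).
S > H: the two effects oppose for this pair; the across-period effect wins (2.58 vs 2.20).
N > S: period and group pull opposite ways; the down-group shift dominates (3.04 vs 2.58).
Approximate values (Pauling): H 2.20, Li 0.98, Be 1.57, N 3.04, S 2.58.
So from highest to lowest: N > S > H > Be > Li.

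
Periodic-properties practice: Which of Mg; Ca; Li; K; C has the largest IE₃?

Li

IE_3 is the cost of taking one more electron from the +2 cation: Mg²⁺ is the bare [Ne] core; Ca²⁺ is the bare [Ar] core; Li²⁺ is already 1 electron into the core; K²⁺ is already 1 electron into the core; C²⁺ still has 2 valence electrons.
Usually core removal costs more than valence removal, but here the competition is close: a tightly held n=2 valence electron can cost more to remove than an n=3 core electron, so the actual values have to decide it.
The numbers (kJ/mol): Mg 7733, Ca 4912, Li 11815, K 4420, C 4620.
So the third ionization energies run K < C < Ca < Mg < Li.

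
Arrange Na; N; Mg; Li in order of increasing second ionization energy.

Mg, N, Na, Li

Consider each +1 ion: Na⁺ is the bare [Ne] core; N⁺ still has 4 valence electrons; Mg⁺ still has 1 valence electron; Li⁺ is the bare [He] core.
Pulling an electron out of a noble-gas core costs far more than removing a remaining valence electron, so Na and Li sit at the high end of IE_2.
Valence configurations: N⁺ [He]2s²2p², Mg⁺ [Ne]3s¹.
Tabulated IE_2 (kJ/mol): Na 4562, N 2856, Mg 1451, Li 7298.
Hence IE_2: Mg < N < Na < Li.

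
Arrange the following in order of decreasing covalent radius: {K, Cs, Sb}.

Cs > K > Sb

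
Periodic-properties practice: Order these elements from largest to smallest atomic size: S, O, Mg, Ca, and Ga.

O is in period 2, group 16; Mg is in period 3, group 2; S is in period 3, group 16; Ca is in period 4, group 2; Ga is in period 4, group 13.
Across a period the added protons contract the valence shell; down a group each new principal shell makes the atom larger.
These span different periods and groups, so the two trends combine.
S > O: they share group 16; the group trend gives S the larger value.
Ga > S: relative to S, both the across-period and down-group shifts push Ga's atomic radius up.
Mg > Ga: the two effects oppose for this pair; the across-period effect wins (139 vs 124 pm).
Ca > Mg: they share group 2; the group trend gives Ca the larger value.
Approximate values (pm): O 63, Mg 139, S 103, Ca 171, Ga 124.
So from largest to smallest: Ca > Mg > Ga > S > O.

Ca > Mg > Ga > S > O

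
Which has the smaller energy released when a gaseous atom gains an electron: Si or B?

B

B is in period 2, group 13; Si is in period 3, group 14.
EA tends to increase across a period and decrease down a group, though the pattern is less regular than for IE or radius.
These sit on a diagonal, where the across-period and down-group effects partly cancel.
Si > B: period and group pull opposite ways; the across-period shift dominates (134 vs 27 kJ/mol).
For reference (kJ/mol): B 27, Si 134.
So B has the smaller energy released when a gaseous atom gains an electron (B < Si).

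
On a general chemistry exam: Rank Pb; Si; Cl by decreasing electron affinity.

Cl > Si > Pb

Adding an electron releases more energy for atoms nearer the top right (short of the noble gases).
These span different periods and groups, so the two trends combine.
Si > Pb: Si sits above Pb in group 14, so the down-group effect alone puts Si higher.
Cl > Si: Cl lies to the right of Si in period 3, so the across-period effect alone puts Cl higher.
Tabulated electron affinity (kJ/mol): Si 134, Cl 349, Pb 35.
So from highest to lowest: Cl > Si > Pb.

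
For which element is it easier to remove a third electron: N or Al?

Consider each +2 ion: N²⁺ still has 3 valence electrons; Al²⁺ still has 1 valence electron.
All are still removing valence electrons, so compare the +2 ions as you would atoms: IE_3 generally rises across a period (higher Z_eff) and falls down a group (larger shell), subject to the usual subshell exceptions.
Valence configurations: N²⁺ [He]2s²2p¹, Al²⁺ [Ne]3s¹.
Approximate IE_3 values (kJ/mol): N 4578, Al 2745.
Overall IE_3 order: Al < N.

Al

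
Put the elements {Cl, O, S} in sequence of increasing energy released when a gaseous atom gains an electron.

O, S, Cl

O is in period 2, group 16; S is in period 3, group 16; Cl is in period 3, group 17.
Atoms with high Z_eff and room in the valence shell (especially the halogens) have the most exothermic electron affinities.
Neither a single period nor a single group — weigh both effects.
S > O: this pair runs against the simple trend — see the exception note.
Cl > S: both are in period 3; the period trend gives Cl the larger value.
Note the exception: S has a higher electron affinity than O, contrary to the simple trend — the compact 2p subshell of O repels the added electron more than S's larger 3p does.
For reference (kJ/mol): O 141, S 200, Cl 349.
So from lowest to highest: O < S < Cl.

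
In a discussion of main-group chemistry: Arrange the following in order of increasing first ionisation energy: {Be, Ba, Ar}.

Be is in period 2, group 2; Ar is in period 3, group 18; Ba is in period 6, group 2.
Across a period the outer electron is held more tightly (higher IE₁); down a group it sits in a higher shell, more shielded, and comes off more easily.
Neither a single period nor a single group — weigh both effects.
Be > Ba: Be sits above Ba in group 2, so the down-group effect alone puts Be higher.
Ar > Be: the two effects oppose for this pair; the across-period effect wins (1521 vs 900 kJ/mol).
Tabulated first ionization energy (kJ/mol): Be 900, Ar 1521, Ba 503.
So from lowest to highest: Ba < Be < Ar.

Ba, Be, Ar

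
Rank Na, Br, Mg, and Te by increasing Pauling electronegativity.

Na < Mg < Te < Br

Na is in period 3, group 1; Mg is in period 3, group 2; Br is in period 4, group 17; Te is in period 5, group 16.
Atoms toward the upper right of the periodic table pull bonding electrons most strongly.
These span different periods and groups, so the two trends combine.
Mg > Na: Mg lies to the right of Na in period 3, so the across-period effect alone puts Mg higher.
Te > Mg: period and group pull opposite ways; the across-period shift dominates (2.10 vs 1.31).
Br > Te: both effects reinforce here, so Br is clearly the higher of the two.
Tabulated electronegativity (Pauling): Na 0.93, Mg 1.31, Br 2.96, Te 2.10.
So from lowest to highest: Na < Mg < Te < Br.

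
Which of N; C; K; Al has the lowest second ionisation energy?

Al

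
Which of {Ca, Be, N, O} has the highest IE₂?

The second ionization energy removes an electron from the +1 ion. For each element: Ca⁺ still has 1 valence electron; Be⁺ still has 1 valence electron; N⁺ still has 4 valence electrons; O⁺ still has 5 valence electrons.
All are still removing valence electrons, so compare the +1 ions as you would atoms: IE_2 generally rises across a period (higher Z_eff) and falls down a group (larger shell), subject to the usual subshell exceptions.
Valence configurations: Ca⁺ [Ar]4s¹, Be⁺ [He]2s¹, N⁺ [He]2s²2p², O⁺ [He]2s²2p³.
Tabulated IE_2 (kJ/mol): Ca 1145, Be 1757, N 2856, O 3388.
Overall IE_2 order: Ca < Be < N < O.

O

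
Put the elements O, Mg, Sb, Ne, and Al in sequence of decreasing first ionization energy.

Ne > O > Sb > Mg > Al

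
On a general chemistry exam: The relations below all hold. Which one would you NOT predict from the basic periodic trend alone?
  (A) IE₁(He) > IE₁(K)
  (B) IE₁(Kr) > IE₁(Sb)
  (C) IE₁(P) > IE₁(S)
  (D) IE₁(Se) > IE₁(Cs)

The general trend: IE₁ increases across a period and decreases down a group.
(A) He (period 1, group 18) vs K (period 4, group 1): the stated order agrees with the simple trend.
(B) Kr (period 4, group 18) vs Sb (period 5, group 15): the stated order agrees with the simple trend.
(C) P (period 3, group 15) vs S (period 3, group 16): the stated order contradicts the simple trend.
(D) Se (period 4, group 16) vs Cs (period 6, group 1): the stated order agrees with the simple trend.
The exception is (C): S (3p⁴) ionizes more easily than half-filled P (3p³) because the paired 3p electron in S is pushed out by e⁻–e⁻ repulsion.

(C)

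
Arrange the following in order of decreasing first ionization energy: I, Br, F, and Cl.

F > Cl > Br > I

First ionization energy rises across a period (greater Z_eff holds electrons more tightly) and falls down a group (valence electrons are farther from the nucleus).
All are in group 17, so first ionization energy increases up the group.
So from highest to lowest: F > Cl > Br > I.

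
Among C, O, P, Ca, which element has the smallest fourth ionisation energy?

P

IE_4 is the cost of taking one more electron from the +3 cation: C³⁺ still has 1 valence electron; O³⁺ still has 3 valence electrons; P³⁺ still has 2 valence electrons; Ca³⁺ is already 1 electron into the core.
Usually core removal costs more than valence removal, but here the competition is close: a tightly held n=2 valence electron can cost more to remove than an n=3 core electron, so the actual values have to decide it.
Valence configurations: C³⁺ [He]2s¹, O³⁺ [He]2s²2p¹, P³⁺ [Ne]3s².
Tabulated IE_4 (kJ/mol): C 6223, O 7469, P 4964, Ca 6491.
So the fourth ionization energies run P < C < Ca < O.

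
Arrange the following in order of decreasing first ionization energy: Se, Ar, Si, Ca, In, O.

Ar, O, Se, Si, Ca, In

O is in period 2, group 16; Si is in period 3, group 14; Ar is in period 3, group 18; Ca is in period 4, group 2; Se is in period 4, group 16; In is in period 5, group 13.
IE₁ increases left→right with effective nuclear charge and decreases top→bottom as the valence shell moves farther out.
Here both period and group differ, so the two effects have to be weighed against each other.
Ca > In: period and group pull opposite ways; the down-group shift dominates (590 vs 558 kJ/mol).
Si > Ca: both effects reinforce here, so Si is clearly the higher of the two.
Se > Si: the two effects oppose for this pair; the across-period effect wins (941 vs 786 kJ/mol).
O > Se: they share group 16; the group trend gives O the larger value.
Ar > O: period and group pull opposite ways; the across-period shift dominates (1521 vs 1314 kJ/mol).
Approximate values (kJ/mol): O 1314, Si 786, Ar 1521, Ca 590, Se 941, In 558.
So from highest to lowest: Ar > O > Se > Si > Ca > In.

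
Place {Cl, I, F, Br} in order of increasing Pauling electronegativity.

F is in period 2, group 17; Cl is in period 3, group 17; Br is in period 4, group 17; I is in period 5, group 17.
Electronegativity increases across a period and decreases down a group, tracking effective nuclear charge and atomic size.
All are in group 17, so electronegativity increases up the group.
So from lowest to highest: I < Br < Cl < F.

I < Br < Cl < F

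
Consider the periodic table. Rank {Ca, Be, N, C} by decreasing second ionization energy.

The second ionization energy removes an electron from the +1 ion. For each element: Ca⁺ still has 1 valence electron; Be⁺ still has 1 valence electron; N⁺ still has 4 valence electrons; C⁺ still has 3 valence electrons.
All are still removing valence electrons, so compare the +1 ions as you would atoms: IE_2 generally rises across a period (higher Z_eff) and falls down a group (larger shell), subject to the usual subshell exceptions.
Valence configurations: Ca⁺ [Ar]4s¹, Be⁺ [He]2s¹, N⁺ [He]2s²2p², C⁺ [He]2s²2p¹.
The numbers (kJ/mol): Ca 1145, Be 1757, N 2856, C 2353.
Hence IE_2: Ca < Be < C < N.

N, C, Be, Ca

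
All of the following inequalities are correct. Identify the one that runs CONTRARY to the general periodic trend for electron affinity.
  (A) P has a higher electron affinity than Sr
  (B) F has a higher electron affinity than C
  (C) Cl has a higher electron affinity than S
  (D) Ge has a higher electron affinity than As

(D)

The general trend: electron affinity increases across a period and decreases down a group.
(A) P (period 3, group 15) vs Sr (period 5, group 2): the stated order agrees with the simple trend.
(B) F (period 2, group 17) vs C (period 2, group 14): the stated order agrees with the simple trend.
(C) Cl (period 3, group 17) vs S (period 3, group 16): the stated order agrees with the simple trend.
(D) Ge (period 4, group 14) vs As (period 4, group 15): the stated order contradicts the simple trend.
The exception is (D): adding an electron to As's half-filled 4p³ is unfavourable, so Ge (4p²) has the more exothermic EA.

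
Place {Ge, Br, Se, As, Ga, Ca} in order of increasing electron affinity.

Ca < Ga < As < Ge < Se < Br

Electron affinity generally becomes more exothermic across a period toward the halogens and less exothermic down a group.
All lie in period 4; the across-period trend (electron affinity increases left to right) applies, with the exception below.
Note the exception: Ge has a higher electron affinity than As, contrary to the simple trend — adding an electron to As's half-filled 4p³ is unfavourable, so Ge (4p²) has the more exothermic EA.
For reference (kJ/mol): Ca 2, Ga 29, Ge 119, As 78, Se 195, Br 325.
So from lowest to highest: Ca < Ga < As < Ge < Se < Br.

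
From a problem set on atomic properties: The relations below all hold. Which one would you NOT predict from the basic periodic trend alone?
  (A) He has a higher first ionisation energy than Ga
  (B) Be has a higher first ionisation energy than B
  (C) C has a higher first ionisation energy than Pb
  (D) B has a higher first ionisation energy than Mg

(B)

The general trend: first ionisation energy increases across a period and decreases down a group.
(A) He (period 1, group 18) vs Ga (period 4, group 13): the stated order agrees with the simple trend.
(B) Be (period 2, group 2) vs B (period 2, group 13): the stated order contradicts the simple trend.
(C) C (period 2, group 14) vs Pb (period 6, group 14): the stated order agrees with the simple trend.
(D) B (period 2, group 13) vs Mg (period 3, group 2): the stated order agrees with the simple trend.
The exception is (B): removing B's lone 2p electron is easier than breaking Be's filled 2s².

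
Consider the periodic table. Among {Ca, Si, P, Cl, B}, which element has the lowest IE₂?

Ca

Consider each +1 ion: Ca⁺ still has 1 valence electron; Si⁺ still has 3 valence electrons; P⁺ still has 4 valence electrons; Cl⁺ still has 6 valence electrons; B⁺ still has 2 valence electrons.
All are still removing valence electrons, so compare the +1 ions as you would atoms: IE_2 generally rises across a period (higher Z_eff) and falls down a group (larger shell), subject to the usual subshell exceptions.
Valence configurations: Ca⁺ [Ar]4s¹, Si⁺ [Ne]3s²3p¹, P⁺ [Ne]3s²3p², Cl⁺ [Ne]3s²3p⁴, B⁺ [He]2s².
Approximate IE_2 values (kJ/mol): Ca 1145, Si 1577, P 1907, Cl 2298, B 2427.
So the second ionization energies run Ca < Si < P < Cl < B.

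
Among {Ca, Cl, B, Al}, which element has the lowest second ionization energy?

After 1 electron has been removed, what remains? Ca⁺ still has 1 valence electron; Cl⁺ still has 6 valence electrons; B⁺ still has 2 valence electrons; Al⁺ still has 2 valence electrons.
All are still removing valence electrons, so compare the +1 ions as you would atoms: IE_2 generally rises across a period (higher Z_eff) and falls down a group (larger shell), subject to the usual subshell exceptions.
Valence configurations: Ca⁺ [Ar]4s¹, Cl⁺ [Ne]3s²3p⁴, B⁺ [He]2s², Al⁺ [Ne]3s².
Tabulated IE_2 (kJ/mol): Ca 1145, Cl 2298, B 2427, Al 1817.
So the second ionization energies run Ca < Al < Cl < B.

Ca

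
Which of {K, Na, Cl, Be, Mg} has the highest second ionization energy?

Na

Consider each +1 ion: K⁺ is the bare [Ar] core; Na⁺ is the bare [Ne] core; Cl⁺ still has 6 valence electrons; Be⁺ still has 1 valence electron; Mg⁺ still has 1 valence electron.
Core electrons are held far more tightly than valence electrons, so K and Na top the IE_2 order.
Valence configurations: Cl⁺ [Ne]3s²3p⁴, Be⁺ [He]2s¹, Mg⁺ [Ne]3s¹.
Tabulated IE_2 (kJ/mol): K 3052, Na 4562, Cl 2298, Be 1757, Mg 1451.
So the second ionization energies run Mg < Be < Cl < K < Na.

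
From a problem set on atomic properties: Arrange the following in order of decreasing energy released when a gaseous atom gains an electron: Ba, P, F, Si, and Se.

F is in period 2, group 17; Si is in period 3, group 14; P is in period 3, group 15; Se is in period 4, group 16; Ba is in period 6, group 2.
Adding an electron releases more energy for atoms nearer the top right (short of the noble gases).
These span different periods and groups, so the two trends combine.
P > Ba: both effects reinforce here, so P is clearly the higher of the two.
Si > P: this pair runs against the simple trend — see the exception note.
Se > Si: period and group pull opposite ways; the across-period shift dominates (195 vs 134 kJ/mol).
F > Se: both effects reinforce here, so F is clearly the higher of the two.
Note the exception: Si has a higher electron affinity than P, contrary to the simple trend — adding an electron to P's half-filled 3p³ is unfavourable, so Si (3p²) has the more exothermic EA.
For reference (kJ/mol): F 328, Si 134, P 72, Se 195, Ba 14.
So from highest to lowest: F > Se > Si > P > Ba.

F > Se > Si > P > Ba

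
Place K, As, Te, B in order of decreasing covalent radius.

K > Te > As > B

Across a period the added protons contract the valence shell; down a group each new principal shell makes the atom larger.
Neither a single period nor a single group — weigh both effects.
As > B: period and group pull opposite ways; the down-group shift dominates (121 vs 85 pm).
Te > As: the two effects oppose for this pair; the down-group effect wins (136 vs 121 pm).
K > Te: the two effects oppose for this pair; the across-period effect wins (196 vs 136 pm).
Approximate values (pm): B 85, K 196, As 121, Te 136.
So from largest to smallest: K > Te > As > B.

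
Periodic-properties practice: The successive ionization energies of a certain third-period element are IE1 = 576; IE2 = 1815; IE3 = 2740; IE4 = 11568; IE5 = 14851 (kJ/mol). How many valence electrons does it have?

3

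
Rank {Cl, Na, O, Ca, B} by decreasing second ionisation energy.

Na > O > B > Cl > Ca

Consider each +1 ion: Cl⁺ still has 6 valence electrons; Na⁺ is the bare [Ne] core; O⁺ still has 5 valence electrons; Ca⁺ still has 1 valence electron; B⁺ still has 2 valence electrons.
Pulling an electron out of a noble-gas core costs far more than removing a remaining valence electron, so Na sits at the high end of IE_2.
Valence configurations: Cl⁺ [Ne]3s²3p⁴, O⁺ [He]2s²2p³, Ca⁺ [Ar]4s¹, B⁺ [He]2s².
Tabulated IE_2 (kJ/mol): Cl 2298, Na 4562, O 3388, Ca 1145, B 2427.
So the second ionization energies run Ca < Cl < B < O < Na.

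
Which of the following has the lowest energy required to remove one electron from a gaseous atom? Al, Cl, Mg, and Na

Na

Removing the outermost electron gets harder across a period and easier down a group.
All lie in period 3; the across-period trend (first ionization energy increases left to right) applies, with the exception below.
Note the exception: Mg has a higher first ionization energy than Al, contrary to the simple trend — Al's single 3p electron is easier to remove than one from Mg's filled 3s².
Tabulated first ionization energy (kJ/mol): Na 496, Mg 738, Al 578, Cl 1251.
The lowest energy required to remove one electron from a gaseous atom among these belongs to Na.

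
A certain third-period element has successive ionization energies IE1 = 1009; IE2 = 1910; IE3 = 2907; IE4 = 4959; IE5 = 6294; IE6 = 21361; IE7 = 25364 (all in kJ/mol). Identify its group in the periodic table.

Group 15

Look for the largest jump between consecutive ionization energies: IE6/IE5 ≈ 3.4, far larger than any earlier ratio.
That jump marks the point where a core electron is being removed. So the atom has 5 valence electrons.
A main-group element with 5 valence electrons is in group 15.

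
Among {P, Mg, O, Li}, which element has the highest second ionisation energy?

IE_2 is the cost of taking one more electron from the +1 cation: P⁺ still has 4 valence electrons; Mg⁺ still has 1 valence electron; O⁺ still has 5 valence electrons; Li⁺ is the bare [He] core.
Pulling an electron out of a noble-gas core costs far more than removing a remaining valence electron, so Li sits at the high end of IE_2.
Valence configurations: P⁺ [Ne]3s²3p², Mg⁺ [Ne]3s¹, O⁺ [He]2s²2p³.
Tabulated IE_2 (kJ/mol): P 1907, Mg 1451, O 3388, Li 7298.
Overall IE_2 order: Mg < P < O < Li.

Li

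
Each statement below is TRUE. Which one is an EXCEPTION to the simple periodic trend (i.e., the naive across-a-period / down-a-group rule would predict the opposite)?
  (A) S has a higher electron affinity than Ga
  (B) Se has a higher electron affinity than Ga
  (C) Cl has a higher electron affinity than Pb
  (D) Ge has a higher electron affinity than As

(D)

The general trend: electron affinity increases across a period and decreases down a group.
(A) S (period 3, group 16) vs Ga (period 4, group 13): the stated order agrees with the simple trend.
(B) Se (period 4, group 16) vs Ga (period 4, group 13): the stated order agrees with the simple trend.
(C) Cl (period 3, group 17) vs Pb (period 6, group 14): the stated order agrees with the simple trend.
(D) Ge (period 4, group 14) vs As (period 4, group 15): the stated order contradicts the simple trend.
The exception is (D): adding an electron to As's half-filled 4p³ is unfavourable, so Ge (4p²) has the more exothermic EA.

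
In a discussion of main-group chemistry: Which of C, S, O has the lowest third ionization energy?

IE_3 is the cost of taking one more electron from the +2 cation: C²⁺ still has 2 valence electrons; S²⁺ still has 4 valence electrons; O²⁺ still has 4 valence electrons.
All are still removing valence electrons, so compare the +2 ions as you would atoms: IE_3 generally rises across a period (higher Z_eff) and falls down a group (larger shell), subject to the usual subshell exceptions.
Valence configurations: C²⁺ [He]2s², S²⁺ [Ne]3s²3p², O²⁺ [He]2s²2p².
The numbers (kJ/mol): C 4620, S 3357, O 5300.
Putting it together, IE_3: S < C < O.

S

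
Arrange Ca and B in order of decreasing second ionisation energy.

B > Ca

Consider each +1 ion: Ca⁺ still has 1 valence electron; B⁺ still has 2 valence electrons.
All are still removing valence electrons, so compare the +1 ions as you would atoms: IE_2 generally rises across a period (higher Z_eff) and falls down a group (larger shell), subject to the usual subshell exceptions.
Valence configurations: Ca⁺ [Ar]4s¹, B⁺ [He]2s².
Tabulated IE_2 (kJ/mol): Ca 1145, B 2427.
So the second ionization energies run Ca < B.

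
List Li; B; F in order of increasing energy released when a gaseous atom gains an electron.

Atoms with high Z_eff and room in the valence shell (especially the halogens) have the most exothermic electron affinities.
All lie in period 2; the across-period trend (electron affinity increases left to right) applies, with the exception below.
Note the exception: Li has a higher electron affinity than B, contrary to the simple trend — B's ns²np¹ configuration gives only a small electron affinity — the sparsely filled np subshell binds an added electron weakly.
Tabulated electron affinity (kJ/mol): Li 60, B 27, F 328.
So from lowest to highest: B < Li < F.

B < Li < F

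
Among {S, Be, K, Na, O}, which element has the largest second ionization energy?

IE_2 is the cost of taking one more electron from the +1 cation: S⁺ still has 5 valence electrons; Be⁺ still has 1 valence electron; K⁺ is the bare [Ar] core; Na⁺ is the bare [Ne] core; O⁺ still has 5 valence electrons.
Usually core removal costs more than valence removal, but here the competition is close: a tightly held n=2 valence electron can cost more to remove than an n=3 core electron, so the actual values have to decide it.
Valence configurations: S⁺ [Ne]3s²3p³, Be⁺ [He]2s¹, O⁺ [He]2s²2p³.
The numbers (kJ/mol): S 2252, Be 1757, K 3052, Na 4562, O 3388.
Overall IE_2 order: Be < S < K < O < Na.

Na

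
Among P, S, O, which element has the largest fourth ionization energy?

Consider each +3 ion: P³⁺ still has 2 valence electrons; S³⁺ still has 3 valence electrons; O³⁺ still has 3 valence electrons.
All are still removing valence electrons, so compare the +3 ions as you would atoms: IE_4 generally rises across a period (higher Z_eff) and falls down a group (larger shell), subject to the usual subshell exceptions.
Valence configurations: P³⁺ [Ne]3s², S³⁺ [Ne]3s²3p¹, O³⁺ [He]2s²2p¹.
S³⁺ loses a lone 3p electron whereas P³⁺ must break into a filled 3s² pair, so IE_4(P) > IE_4(S) even though S has the higher nuclear charge.
Tabulated IE_4 (kJ/mol): P 4964, S 4556, O 7469.
So the fourth ionization energies run S < P < O.

O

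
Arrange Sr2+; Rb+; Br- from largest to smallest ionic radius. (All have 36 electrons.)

Br- > Rb+ > Sr2+

All of these have 36 electrons, so size is governed by nuclear charge alone: the more protons, the stronger the pull on the same electron cloud, and the smaller the ion.
Nuclear charges: Sr2+ (Z=38), Rb+ (Z=37), Br- (Z=35).
Largest to smallest: Br- > Rb+ > Sr2+.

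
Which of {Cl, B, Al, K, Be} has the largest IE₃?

IE_3 is the cost of taking one more electron from the +2 cation: Cl²⁺ still has 5 valence electrons; B²⁺ still has 1 valence electron; Al²⁺ still has 1 valence electron; K²⁺ is already 1 electron into the core; Be²⁺ is the bare [He] core.
Pulling an electron out of a noble-gas core costs far more than removing a remaining valence electron, so K and Be sit at the high end of IE_3.
Valence configurations: Cl²⁺ [Ne]3s²3p³, B²⁺ [He]2s¹, Al²⁺ [Ne]3s¹.
Approximate IE_3 values (kJ/mol): Cl 3822, B 3660, Al 2745, K 4420, Be 14849.
Overall IE_3 order: Al < B < Cl < K < Be.

Be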